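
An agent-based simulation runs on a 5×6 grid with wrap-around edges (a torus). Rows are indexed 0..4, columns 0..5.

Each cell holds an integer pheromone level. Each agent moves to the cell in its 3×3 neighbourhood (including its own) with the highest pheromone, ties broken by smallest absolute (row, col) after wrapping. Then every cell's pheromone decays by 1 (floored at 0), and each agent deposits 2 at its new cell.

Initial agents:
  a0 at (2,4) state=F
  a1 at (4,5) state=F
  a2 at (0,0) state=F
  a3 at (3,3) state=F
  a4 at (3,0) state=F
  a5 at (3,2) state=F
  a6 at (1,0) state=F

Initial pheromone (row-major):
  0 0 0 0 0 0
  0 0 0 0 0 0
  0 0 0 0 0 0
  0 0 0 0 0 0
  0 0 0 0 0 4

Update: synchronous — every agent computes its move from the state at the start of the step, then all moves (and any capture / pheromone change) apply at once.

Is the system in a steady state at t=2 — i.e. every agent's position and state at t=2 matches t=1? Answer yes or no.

t=1: a0@(1,3) a1@(4,5) a2@(4,5) a3@(2,2) a4@(4,5) a5@(2,1) a6@(0,0) | pheromone: 2 0 0 0 0 0 / 0 0 0 2 0 0 / 0 2 2 0 0 0 / 0 0 0 0 0 0 / 0 0 0 0 0 9
t=2: a0@(1,3) a1@(4,5) a2@(4,5) a3@(1,3) a4@(4,5) a5@(2,1) a6@(4,5) | pheromone: 1 0 0 0 0 0 / 0 0 0 5 0 0 / 0 3 1 0 0 0 / 0 0 0 0 0 0 / 0 0 0 0 0 16

no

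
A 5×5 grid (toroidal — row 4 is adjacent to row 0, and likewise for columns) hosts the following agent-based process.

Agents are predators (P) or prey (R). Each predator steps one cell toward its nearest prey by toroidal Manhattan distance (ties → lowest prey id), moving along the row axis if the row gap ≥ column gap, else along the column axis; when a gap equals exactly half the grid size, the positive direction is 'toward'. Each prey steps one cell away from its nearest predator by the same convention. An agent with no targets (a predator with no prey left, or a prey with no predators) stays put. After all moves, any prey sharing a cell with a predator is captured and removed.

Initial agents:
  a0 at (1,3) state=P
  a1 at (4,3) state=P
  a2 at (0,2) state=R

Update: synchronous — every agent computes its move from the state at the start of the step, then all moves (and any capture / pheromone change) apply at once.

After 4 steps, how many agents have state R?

1

t=1: a0@(0,3):P a1@(0,3):P a2@(4,2):R
t=2: a0@(4,3):P a1@(4,3):P a2@(3,2):R
t=3: a0@(3,3):P a1@(3,3):P a2@(2,2):R
t=4: a0@(2,3):P a1@(2,3):P a2@(1,2):R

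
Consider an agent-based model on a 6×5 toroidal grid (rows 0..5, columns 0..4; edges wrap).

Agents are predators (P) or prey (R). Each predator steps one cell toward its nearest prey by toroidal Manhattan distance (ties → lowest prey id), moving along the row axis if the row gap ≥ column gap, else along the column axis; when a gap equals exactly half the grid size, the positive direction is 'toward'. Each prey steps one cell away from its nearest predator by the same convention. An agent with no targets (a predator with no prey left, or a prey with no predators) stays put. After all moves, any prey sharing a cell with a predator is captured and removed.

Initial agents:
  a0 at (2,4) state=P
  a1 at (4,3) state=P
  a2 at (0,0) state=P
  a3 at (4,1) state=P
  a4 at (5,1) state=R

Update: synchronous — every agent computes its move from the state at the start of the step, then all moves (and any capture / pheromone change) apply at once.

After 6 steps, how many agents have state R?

1

t=1: a0@(3,4):P a1@(4,2):P a2@(5,0):P a3@(5,1):P a4@(0,1):R
t=2: a0@(4,4):P a1@(5,2):P a2@(0,0):P a3@(0,1):P a4@(1,1):R
t=3: a0@(5,4):P a1@(0,2):P a2@(1,0):P a3@(1,1):P a4@(2,1):R
t=4: a0@(0,4):P a1@(1,2):P a2@(2,0):P a3@(2,1):P a4@(3,1):R
t=5: a0@(1,4):P a1@(2,2):P a2@(3,0):P a3@(3,1):P a4@(4,1):R
t=6: a0@(2,4):P a1@(3,2):P a2@(4,0):P a3@(4,1):P a4@(5,1):R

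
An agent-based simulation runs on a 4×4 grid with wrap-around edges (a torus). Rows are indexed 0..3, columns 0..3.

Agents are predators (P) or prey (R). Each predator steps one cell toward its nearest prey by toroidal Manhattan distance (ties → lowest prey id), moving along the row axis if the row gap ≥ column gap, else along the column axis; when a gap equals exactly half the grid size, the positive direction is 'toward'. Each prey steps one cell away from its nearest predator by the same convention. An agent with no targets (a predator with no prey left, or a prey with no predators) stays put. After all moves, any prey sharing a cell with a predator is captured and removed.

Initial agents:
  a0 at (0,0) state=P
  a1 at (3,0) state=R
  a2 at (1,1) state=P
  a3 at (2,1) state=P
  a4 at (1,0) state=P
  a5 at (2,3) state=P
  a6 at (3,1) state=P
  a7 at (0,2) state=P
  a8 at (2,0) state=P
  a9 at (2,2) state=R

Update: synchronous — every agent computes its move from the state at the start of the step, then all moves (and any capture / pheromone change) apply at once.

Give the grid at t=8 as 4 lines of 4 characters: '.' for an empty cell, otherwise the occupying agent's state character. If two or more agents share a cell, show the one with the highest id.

t=1: a0@(3,0):P a2@(2,1):P a3@(2,2):P a4@(2,0):P a5@(2,2):P a6@(3,0):P a7@(1,2):P a8@(3,0):P a9@(2,3):R
t=2: a0@(2,0):P a2@(2,2):P a3@(2,3):P a4@(2,3):P a5@(2,3):P a6@(2,0):P a7@(2,2):P a8@(2,0):P
t=3: (unchanged — steady state)

....
....
P.PP
....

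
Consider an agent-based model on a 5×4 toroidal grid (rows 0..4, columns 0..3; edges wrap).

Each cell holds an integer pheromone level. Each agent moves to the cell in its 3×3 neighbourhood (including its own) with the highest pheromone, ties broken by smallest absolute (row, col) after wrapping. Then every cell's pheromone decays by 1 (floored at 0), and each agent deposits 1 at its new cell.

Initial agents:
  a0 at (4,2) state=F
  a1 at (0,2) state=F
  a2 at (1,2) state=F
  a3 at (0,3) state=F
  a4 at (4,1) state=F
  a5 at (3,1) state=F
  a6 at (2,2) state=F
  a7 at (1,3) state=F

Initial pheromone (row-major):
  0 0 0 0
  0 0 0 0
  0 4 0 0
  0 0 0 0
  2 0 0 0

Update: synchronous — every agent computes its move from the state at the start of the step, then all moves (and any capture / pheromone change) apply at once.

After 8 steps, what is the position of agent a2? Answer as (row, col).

t=1: a0@(0,1) a1@(0,1) a2@(2,1) a3@(4,0) a4@(4,0) a5@(2,1) a6@(2,1) a7@(0,0) | pheromone: 1 2 0 0 / 0 0 0 0 / 0 6 0 0 / 0 0 0 0 / 3 0 0 0
t=2: a0@(4,0) a1@(4,0) a2@(2,1) a3@(4,0) a4@(4,0) a5@(2,1) a6@(2,1) a7@(4,0) | pheromone: 0 1 0 0 / 0 0 0 0 / 0 8 0 0 / 0 0 0 0 / 7 0 0 0
t=3: a0@(4,0) a1@(4,0) a2@(2,1) a3@(4,0) a4@(4,0) a5@(2,1) a6@(2,1) a7@(4,0) | pheromone: 0 0 0 0 / 0 0 0 0 / 0 10 0 0 / 0 0 0 0 / 11 0 0 0
t=4: a0@(4,0) a1@(4,0) a2@(2,1) a3@(4,0) a4@(4,0) a5@(2,1) a6@(2,1) a7@(4,0) | pheromone: 0 0 0 0 / 0 0 0 0 / 0 12 0 0 / 0 0 0 0 / 15 0 0 0
t=5: a0@(4,0) a1@(4,0) a2@(2,1) a3@(4,0) a4@(4,0) a5@(2,1) a6@(2,1) a7@(4,0) | pheromone: 0 0 0 0 / 0 0 0 0 / 0 14 0 0 / 0 0 0 0 / 19 0 0 0
t=6: a0@(4,0) a1@(4,0) a2@(2,1) a3@(4,0) a4@(4,0) a5@(2,1) a6@(2,1) a7@(4,0) | pheromone: 0 0 0 0 / 0 0 0 0 / 0 16 0 0 / 0 0 0 0 / 23 0 0 0
t=7: a0@(4,0) a1@(4,0) a2@(2,1) a3@(4,0) a4@(4,0) a5@(2,1) a6@(2,1) a7@(4,0) | pheromone: 0 0 0 0 / 0 0 0 0 / 0 18 0 0 / 0 0 0 0 / 27 0 0 0
t=8: a0@(4,0) a1@(4,0) a2@(2,1) a3@(4,0) a4@(4,0) a5@(2,1) a6@(2,1) a7@(4,0) | pheromone: 0 0 0 0 / 0 0 0 0 / 0 20 0 0 / 0 0 0 0 / 31 0 0 0

(2, 1)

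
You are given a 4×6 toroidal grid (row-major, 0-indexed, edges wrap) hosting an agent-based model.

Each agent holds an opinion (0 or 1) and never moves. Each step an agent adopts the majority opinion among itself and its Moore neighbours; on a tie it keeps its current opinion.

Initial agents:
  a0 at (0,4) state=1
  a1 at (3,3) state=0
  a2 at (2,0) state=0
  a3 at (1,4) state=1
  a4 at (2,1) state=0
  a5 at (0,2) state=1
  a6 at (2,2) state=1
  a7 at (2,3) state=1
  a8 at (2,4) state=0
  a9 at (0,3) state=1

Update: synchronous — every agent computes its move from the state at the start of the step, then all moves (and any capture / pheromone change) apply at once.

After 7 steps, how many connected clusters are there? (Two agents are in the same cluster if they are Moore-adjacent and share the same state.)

t=1: a0@(0,4):1 a1@(3,3):1 a2@(2,0):0 a3@(1,4):1 a4@(2,1):0 a5@(0,2):1 a6@(2,2):1 a7@(2,3):1 a8@(2,4):0 a9@(0,3):1
t=2: a0@(0,4):1 a1@(3,3):1 a2@(2,0):0 a3@(1,4):1 a4@(2,1):0 a5@(0,2):1 a6@(2,2):1 a7@(2,3):1 a8@(2,4):1 a9@(0,3):1
t=3: (unchanged — steady state)

2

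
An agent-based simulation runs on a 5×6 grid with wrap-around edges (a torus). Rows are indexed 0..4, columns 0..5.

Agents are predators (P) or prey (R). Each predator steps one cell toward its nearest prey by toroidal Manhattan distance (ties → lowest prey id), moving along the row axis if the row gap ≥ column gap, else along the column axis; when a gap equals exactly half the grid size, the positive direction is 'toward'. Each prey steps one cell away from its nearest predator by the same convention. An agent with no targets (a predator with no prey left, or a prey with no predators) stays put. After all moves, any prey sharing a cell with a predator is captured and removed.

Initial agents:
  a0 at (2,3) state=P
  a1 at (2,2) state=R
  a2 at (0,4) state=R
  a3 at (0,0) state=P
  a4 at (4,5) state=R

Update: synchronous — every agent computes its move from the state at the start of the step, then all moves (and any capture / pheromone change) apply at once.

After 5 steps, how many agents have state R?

t=1: a0@(2,2):P a1@(2,1):R a2@(0,3):R a3@(0,5):P a4@(3,5):R
t=2: a0@(2,1):P a1@(2,0):R a2@(0,2):R a3@(0,4):P a4@(2,5):R
t=3: a0@(2,0):P a1@(2,5):R a2@(0,1):R a3@(0,3):P a4@(2,4):R
t=4: a0@(2,5):P a1@(2,4):R a2@(0,0):R a3@(0,2):P a4@(2,3):R
t=5: a0@(2,4):P a1@(2,3):R a2@(0,5):R a3@(0,1):P a4@(2,2):R

3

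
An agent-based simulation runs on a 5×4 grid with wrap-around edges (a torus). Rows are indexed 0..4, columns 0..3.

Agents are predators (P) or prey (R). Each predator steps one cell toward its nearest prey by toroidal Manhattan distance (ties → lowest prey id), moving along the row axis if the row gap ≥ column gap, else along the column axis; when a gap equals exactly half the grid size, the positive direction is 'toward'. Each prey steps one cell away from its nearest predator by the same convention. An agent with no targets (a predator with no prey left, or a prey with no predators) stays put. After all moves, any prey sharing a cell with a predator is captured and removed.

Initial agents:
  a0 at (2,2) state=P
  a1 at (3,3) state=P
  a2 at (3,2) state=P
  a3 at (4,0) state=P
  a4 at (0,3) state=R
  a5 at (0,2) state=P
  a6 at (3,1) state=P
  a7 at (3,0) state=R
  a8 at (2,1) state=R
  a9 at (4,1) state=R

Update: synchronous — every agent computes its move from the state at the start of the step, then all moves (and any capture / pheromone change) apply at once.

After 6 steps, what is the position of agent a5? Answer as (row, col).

(0, 0)

t=1: a0@(2,1):P a1@(3,0):P a2@(3,3):P a3@(3,0):P a4@(0,0):R a5@(0,3):P a6@(3,0):P a7@(3,1):R a8@(2,0):R a9@(4,2):R
t=2: a0@(3,1):P a1@(3,1):P a2@(3,0):P a3@(3,1):P a4@(0,1):R a5@(0,0):P a6@(3,1):P a7@(4,1):R a8@(2,3):R a9@(0,2):R
t=3: a0@(4,1):P a1@(4,1):P a2@(4,0):P a3@(4,1):P a4@(0,2):R a5@(0,1):P a6@(4,1):P a8@(1,3):R
t=4: a0@(0,1):P a1@(0,1):P a2@(4,1):P a3@(0,1):P a4@(0,3):R a5@(0,2):P a6@(0,1):P a8@(2,3):R
t=5: a0@(0,2):P a1@(0,2):P a2@(4,2):P a3@(0,2):P a4@(0,0):R a5@(0,3):P a6@(0,2):P a8@(3,3):R
t=6: a0@(0,3):P a1@(0,3):P a2@(3,2):P a3@(0,3):P a4@(0,1):R a5@(0,0):P a6@(0,3):P a8@(2,3):R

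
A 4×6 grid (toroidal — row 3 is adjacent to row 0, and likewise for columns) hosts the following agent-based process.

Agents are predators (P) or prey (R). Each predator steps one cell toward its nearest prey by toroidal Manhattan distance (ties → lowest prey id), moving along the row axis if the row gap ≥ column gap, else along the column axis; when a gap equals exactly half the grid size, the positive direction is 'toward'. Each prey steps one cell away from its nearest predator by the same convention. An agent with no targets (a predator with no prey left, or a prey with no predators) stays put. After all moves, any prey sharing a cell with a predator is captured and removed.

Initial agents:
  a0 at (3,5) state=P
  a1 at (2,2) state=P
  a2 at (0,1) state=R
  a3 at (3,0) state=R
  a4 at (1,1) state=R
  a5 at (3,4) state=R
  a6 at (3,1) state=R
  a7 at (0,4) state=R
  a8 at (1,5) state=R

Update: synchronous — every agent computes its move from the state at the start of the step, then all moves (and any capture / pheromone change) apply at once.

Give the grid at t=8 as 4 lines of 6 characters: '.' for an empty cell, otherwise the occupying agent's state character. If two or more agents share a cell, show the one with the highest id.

t=1: a0@(3,0):P a1@(1,2):P a2@(0,2):R a3@(3,1):R a4@(0,1):R a5@(3,3):R a6@(3,2):R a7@(1,4):R a8@(0,5):R
t=2: a0@(3,1):P a1@(0,2):P a2@(3,2):R a3@(3,2):R a4@(1,1):R a5@(3,2):R a6@(3,3):R a7@(1,5):R a8@(1,5):R
t=3: a0@(3,2):P a1@(3,2):P a2@(3,3):R a3@(3,3):R a4@(0,1):R a5@(3,3):R a6@(3,4):R a7@(0,5):R a8@(0,5):R
t=4: a0@(3,3):P a1@(3,3):P a2@(3,4):R a3@(3,4):R a4@(1,1):R a5@(3,4):R a6@(3,5):R a7@(0,4):R a8@(0,4):R
t=5: a0@(3,4):P a1@(3,4):P a2@(3,5):R a3@(3,5):R a4@(0,1):R a5@(3,5):R a6@(3,0):R a7@(1,4):R a8@(1,4):R
t=6: a0@(3,5):P a1@(3,5):P a2@(3,0):R a3@(3,0):R a4@(0,0):R a5@(3,0):R a6@(3,1):R a7@(0,4):R a8@(0,4):R
t=7: a0@(3,0):P a1@(3,0):P a2@(3,1):R a3@(3,1):R a4@(1,0):R a5@(3,1):R a6@(3,2):R a7@(1,4):R a8@(1,4):R
t=8: a0@(3,1):P a1@(3,1):P a2@(3,2):R a3@(3,2):R a4@(0,0):R a5@(3,2):R a6@(3,3):R a7@(0,4):R a8@(0,4):R

R...R.
......
......
.PRR..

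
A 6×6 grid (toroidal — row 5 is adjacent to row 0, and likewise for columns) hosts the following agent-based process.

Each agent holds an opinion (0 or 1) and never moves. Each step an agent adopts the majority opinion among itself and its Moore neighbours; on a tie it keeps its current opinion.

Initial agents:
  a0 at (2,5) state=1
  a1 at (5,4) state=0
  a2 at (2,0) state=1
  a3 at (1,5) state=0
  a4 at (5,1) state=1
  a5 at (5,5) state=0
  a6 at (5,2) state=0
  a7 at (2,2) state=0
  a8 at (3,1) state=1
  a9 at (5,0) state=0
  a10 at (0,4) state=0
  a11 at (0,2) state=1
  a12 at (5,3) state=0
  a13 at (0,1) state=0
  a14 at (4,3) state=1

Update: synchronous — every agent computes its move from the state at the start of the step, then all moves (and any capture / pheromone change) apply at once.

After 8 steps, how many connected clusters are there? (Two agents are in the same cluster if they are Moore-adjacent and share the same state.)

t=1: a0@(2,5):1 a1@(5,4):0 a2@(2,0):1 a3@(1,5):0 a4@(5,1):0 a5@(5,5):0 a6@(5,2):0 a7@(2,2):0 a8@(3,1):1 a9@(5,0):0 a10@(0,4):0 a11@(0,2):0 a12@(5,3):0 a13@(0,1):0 a14@(4,3):0
t=2: (unchanged — steady state)

3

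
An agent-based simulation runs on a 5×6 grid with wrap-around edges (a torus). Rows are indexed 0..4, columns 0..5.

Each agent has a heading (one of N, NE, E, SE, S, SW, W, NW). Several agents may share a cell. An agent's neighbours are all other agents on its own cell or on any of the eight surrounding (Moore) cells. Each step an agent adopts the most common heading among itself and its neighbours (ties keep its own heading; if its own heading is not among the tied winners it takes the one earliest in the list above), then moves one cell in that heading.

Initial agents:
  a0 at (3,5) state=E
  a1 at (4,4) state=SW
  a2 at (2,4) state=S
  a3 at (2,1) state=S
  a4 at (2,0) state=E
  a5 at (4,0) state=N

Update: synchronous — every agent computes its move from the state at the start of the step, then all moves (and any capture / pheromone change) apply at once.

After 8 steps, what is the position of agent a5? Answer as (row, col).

(3, 1)

t=1: a0@(3,0):E a1@(0,3):SW a2@(3,4):S a3@(3,1):S a4@(2,1):E a5@(3,0):N
t=2: a0@(3,1):E a1@(1,2):SW a2@(4,4):S a3@(3,2):E a4@(2,2):E a5@(3,1):E
t=3: a0@(3,2):E a1@(2,1):SW a2@(0,4):S a3@(3,3):E a4@(2,3):E a5@(3,2):E
t=4: a0@(3,3):E a1@(2,2):E a2@(1,4):S a3@(3,4):E a4@(2,4):E a5@(3,3):E
t=5: a0@(3,4):E a1@(2,3):E a2@(2,4):S a3@(3,5):E a4@(2,5):E a5@(3,4):E
t=6: a0@(3,5):E a1@(2,4):E a2@(2,5):E a3@(3,0):E a4@(2,0):E a5@(3,5):E
t=7: a0@(3,0):E a1@(2,5):E a2@(2,0):E a3@(3,1):E a4@(2,1):E a5@(3,0):E
t=8: a0@(3,1):E a1@(2,0):E a2@(2,1):E a3@(3,2):E a4@(2,2):E a5@(3,1):E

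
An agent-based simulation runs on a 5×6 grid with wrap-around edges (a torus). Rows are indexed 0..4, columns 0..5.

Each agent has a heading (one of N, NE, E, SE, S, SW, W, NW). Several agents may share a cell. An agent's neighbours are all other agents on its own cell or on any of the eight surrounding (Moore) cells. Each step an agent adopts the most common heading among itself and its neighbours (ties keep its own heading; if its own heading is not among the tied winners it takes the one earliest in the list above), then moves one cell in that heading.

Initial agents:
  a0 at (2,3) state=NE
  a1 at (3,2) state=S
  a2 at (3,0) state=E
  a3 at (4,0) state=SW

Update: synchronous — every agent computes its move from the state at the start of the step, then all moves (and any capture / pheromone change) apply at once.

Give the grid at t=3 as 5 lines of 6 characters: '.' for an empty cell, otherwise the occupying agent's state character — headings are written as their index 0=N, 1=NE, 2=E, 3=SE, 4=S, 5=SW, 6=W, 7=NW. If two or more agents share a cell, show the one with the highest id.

t=1: a0@(1,4):NE a1@(4,2):S a2@(3,1):E a3@(0,5):SW
t=2: a0@(0,5):NE a1@(0,2):S a2@(3,2):E a3@(1,4):SW
t=3: a0@(4,0):NE a1@(1,2):S a2@(3,3):E a3@(2,3):SW

......
..4...
...5..
...2..
1.....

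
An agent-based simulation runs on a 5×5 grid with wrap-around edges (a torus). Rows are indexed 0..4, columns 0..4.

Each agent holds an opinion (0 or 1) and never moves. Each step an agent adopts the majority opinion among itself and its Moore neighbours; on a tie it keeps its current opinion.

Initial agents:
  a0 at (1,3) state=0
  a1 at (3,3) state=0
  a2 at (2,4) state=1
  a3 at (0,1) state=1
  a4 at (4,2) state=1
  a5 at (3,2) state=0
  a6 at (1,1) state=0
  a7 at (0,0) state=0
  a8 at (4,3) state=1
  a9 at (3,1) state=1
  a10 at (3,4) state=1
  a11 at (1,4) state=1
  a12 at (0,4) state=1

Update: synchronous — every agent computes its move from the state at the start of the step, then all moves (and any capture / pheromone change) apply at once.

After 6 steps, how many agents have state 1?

t=1: a0@(1,3):1 a1@(3,3):1 a2@(2,4):1 a3@(0,1):1 a4@(4,2):1 a5@(3,2):1 a6@(1,1):0 a7@(0,0):1 a8@(4,3):1 a9@(3,1):1 a10@(3,4):1 a11@(1,4):1 a12@(0,4):1
t=2: a0@(1,3):1 a1@(3,3):1 a2@(2,4):1 a3@(0,1):1 a4@(4,2):1 a5@(3,2):1 a6@(1,1):1 a7@(0,0):1 a8@(4,3):1 a9@(3,1):1 a10@(3,4):1 a11@(1,4):1 a12@(0,4):1
t=3: (unchanged — steady state)

13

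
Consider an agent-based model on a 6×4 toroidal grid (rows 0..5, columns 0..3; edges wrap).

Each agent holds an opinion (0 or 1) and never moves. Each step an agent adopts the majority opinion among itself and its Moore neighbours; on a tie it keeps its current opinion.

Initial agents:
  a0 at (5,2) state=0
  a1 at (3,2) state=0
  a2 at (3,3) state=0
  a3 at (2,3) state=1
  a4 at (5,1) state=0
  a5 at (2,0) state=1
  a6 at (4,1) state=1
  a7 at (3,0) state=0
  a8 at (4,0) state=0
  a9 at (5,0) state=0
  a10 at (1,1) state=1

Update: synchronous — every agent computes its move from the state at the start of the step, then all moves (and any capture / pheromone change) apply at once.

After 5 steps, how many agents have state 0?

t=1: a0@(5,2):0 a1@(3,2):0 a2@(3,3):0 a3@(2,3):0 a4@(5,1):0 a5@(2,0):1 a6@(4,1):0 a7@(3,0):0 a8@(4,0):0 a9@(5,0):0 a10@(1,1):1
t=2: a0@(5,2):0 a1@(3,2):0 a2@(3,3):0 a3@(2,3):0 a4@(5,1):0 a5@(2,0):0 a6@(4,1):0 a7@(3,0):0 a8@(4,0):0 a9@(5,0):0 a10@(1,1):1
t=3: (unchanged — steady state)

10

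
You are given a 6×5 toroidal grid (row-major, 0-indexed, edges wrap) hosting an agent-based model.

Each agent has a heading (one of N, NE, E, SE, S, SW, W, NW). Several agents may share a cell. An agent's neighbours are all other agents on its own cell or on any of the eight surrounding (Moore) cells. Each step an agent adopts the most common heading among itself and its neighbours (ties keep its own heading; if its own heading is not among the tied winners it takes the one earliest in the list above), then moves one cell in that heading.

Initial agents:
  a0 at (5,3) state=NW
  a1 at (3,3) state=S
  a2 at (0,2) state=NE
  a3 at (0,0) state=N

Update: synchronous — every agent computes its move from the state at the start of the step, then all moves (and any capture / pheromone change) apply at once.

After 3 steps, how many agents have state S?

t=1: a0@(4,2):NW a1@(4,3):S a2@(5,3):NE a3@(5,0):N
t=2: a0@(3,1):NW a1@(5,3):S a2@(4,4):NE a3@(4,0):N
t=3: a0@(2,0):NW a1@(0,3):S a2@(3,0):NE a3@(3,0):N

1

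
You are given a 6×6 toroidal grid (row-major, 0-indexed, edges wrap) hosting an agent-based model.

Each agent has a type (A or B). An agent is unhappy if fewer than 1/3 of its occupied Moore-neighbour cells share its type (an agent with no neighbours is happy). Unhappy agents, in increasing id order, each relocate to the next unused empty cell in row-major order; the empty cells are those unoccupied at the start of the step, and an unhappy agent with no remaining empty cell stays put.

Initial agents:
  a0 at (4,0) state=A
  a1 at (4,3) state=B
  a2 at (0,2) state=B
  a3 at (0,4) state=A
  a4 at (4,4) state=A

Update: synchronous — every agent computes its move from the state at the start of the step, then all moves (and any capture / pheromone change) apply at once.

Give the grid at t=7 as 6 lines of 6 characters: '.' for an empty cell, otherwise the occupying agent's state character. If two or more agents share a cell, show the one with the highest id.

t=1: a0@(4,0):A a1@(0,0):B a2@(0,2):B a3@(0,4):A a4@(0,1):A
t=2: a0@(4,0):A a1@(0,3):B a2@(0,5):B a3@(0,4):A a4@(1,0):A
t=3: a0@(4,0):A a1@(0,0):B a2@(0,1):B a3@(0,2):A a4@(1,1):A
t=4: (unchanged — steady state)

BBA...
.A....
......
......
A.....
......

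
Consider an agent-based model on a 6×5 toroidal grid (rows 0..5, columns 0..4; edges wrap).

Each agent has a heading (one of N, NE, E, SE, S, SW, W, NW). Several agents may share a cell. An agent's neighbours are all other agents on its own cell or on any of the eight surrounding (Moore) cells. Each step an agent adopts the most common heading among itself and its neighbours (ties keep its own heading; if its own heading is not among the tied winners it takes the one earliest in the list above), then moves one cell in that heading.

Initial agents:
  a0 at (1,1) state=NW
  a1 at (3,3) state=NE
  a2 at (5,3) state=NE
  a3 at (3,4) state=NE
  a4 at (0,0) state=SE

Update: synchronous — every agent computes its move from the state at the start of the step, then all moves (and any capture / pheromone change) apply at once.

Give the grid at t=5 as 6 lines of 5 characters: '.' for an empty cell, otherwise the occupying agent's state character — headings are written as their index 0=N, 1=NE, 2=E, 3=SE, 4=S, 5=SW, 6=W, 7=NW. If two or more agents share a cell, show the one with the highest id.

...1.
.....
.7...
.....
...11
3....

t=1: a0@(0,0):NW a1@(2,4):NE a2@(4,4):NE a3@(2,0):NE a4@(1,1):SE
t=2: a0@(5,4):NW a1@(1,0):NE a2@(3,0):NE a3@(1,1):NE a4@(2,2):SE
t=3: a0@(4,3):NW a1@(0,1):NE a2@(2,1):NE a3@(0,2):NE a4@(3,3):SE
t=4: a0@(3,2):NW a1@(5,2):NE a2@(1,2):NE a3@(5,3):NE a4@(4,4):SE
t=5: a0@(2,1):NW a1@(4,3):NE a2@(0,3):NE a3@(4,4):NE a4@(5,0):SE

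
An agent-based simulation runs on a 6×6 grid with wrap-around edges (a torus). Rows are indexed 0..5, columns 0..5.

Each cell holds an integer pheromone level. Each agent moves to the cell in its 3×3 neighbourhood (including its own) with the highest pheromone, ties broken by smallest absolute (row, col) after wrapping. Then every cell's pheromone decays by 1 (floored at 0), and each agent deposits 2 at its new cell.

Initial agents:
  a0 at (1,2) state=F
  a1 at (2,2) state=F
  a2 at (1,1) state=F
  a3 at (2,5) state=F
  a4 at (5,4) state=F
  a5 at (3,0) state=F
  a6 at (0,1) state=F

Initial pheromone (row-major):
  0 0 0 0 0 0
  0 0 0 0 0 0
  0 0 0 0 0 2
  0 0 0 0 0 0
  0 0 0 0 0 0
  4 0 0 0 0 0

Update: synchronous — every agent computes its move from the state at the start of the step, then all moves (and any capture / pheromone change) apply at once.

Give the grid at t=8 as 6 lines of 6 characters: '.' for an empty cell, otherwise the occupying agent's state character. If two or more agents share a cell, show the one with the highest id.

t=1: a0@(0,1) a1@(1,1) a2@(0,0) a3@(2,5) a4@(0,3) a5@(2,5) a6@(5,0) | pheromone: 2 2 0 2 0 0 / 0 2 0 0 0 0 / 0 0 0 0 0 5 / 0 0 0 0 0 0 / 0 0 0 0 0 0 / 5 0 0 0 0 0
t=2: a0@(5,0) a1@(0,0) a2@(5,0) a3@(2,5) a4@(0,3) a5@(2,5) a6@(5,0) | pheromone: 3 1 0 3 0 0 / 0 1 0 0 0 0 / 0 0 0 0 0 8 / 0 0 0 0 0 0 / 0 0 0 0 0 0 / 10 0 0 0 0 0
t=3: a0@(5,0) a1@(5,0) a2@(5,0) a3@(2,5) a4@(0,3) a5@(2,5) a6@(5,0) | pheromone: 2 0 0 4 0 0 / 0 0 0 0 0 0 / 0 0 0 0 0 11 / 0 0 0 0 0 0 / 0 0 0 0 0 0 / 17 0 0 0 0 0
t=4: a0@(5,0) a1@(5,0) a2@(5,0) a3@(2,5) a4@(0,3) a5@(2,5) a6@(5,0) | pheromone: 1 0 0 5 0 0 / 0 0 0 0 0 0 / 0 0 0 0 0 14 / 0 0 0 0 0 0 / 0 0 0 0 0 0 / 24 0 0 0 0 0
t=5: a0@(5,0) a1@(5,0) a2@(5,0) a3@(2,5) a4@(0,3) a5@(2,5) a6@(5,0) | pheromone: 0 0 0 6 0 0 / 0 0 0 0 0 0 / 0 0 0 0 0 17 / 0 0 0 0 0 0 / 0 0 0 0 0 0 / 31 0 0 0 0 0
t=6: a0@(5,0) a1@(5,0) a2@(5,0) a3@(2,5) a4@(0,3) a5@(2,5) a6@(5,0) | pheromone: 0 0 0 7 0 0 / 0 0 0 0 0 0 / 0 0 0 0 0 20 / 0 0 0 0 0 0 / 0 0 0 0 0 0 / 38 0 0 0 0 0
t=7: a0@(5,0) a1@(5,0) a2@(5,0) a3@(2,5) a4@(0,3) a5@(2,5) a6@(5,0) | pheromone: 0 0 0 8 0 0 / 0 0 0 0 0 0 / 0 0 0 0 0 23 / 0 0 0 0 0 0 / 0 0 0 0 0 0 / 45 0 0 0 0 0
t=8: a0@(5,0) a1@(5,0) a2@(5,0) a3@(2,5) a4@(0,3) a5@(2,5) a6@(5,0) | pheromone: 0 0 0 9 0 0 / 0 0 0 0 0 0 / 0 0 0 0 0 26 / 0 0 0 0 0 0 / 0 0 0 0 0 0 / 52 0 0 0 0 0

...F..
......
.....F
......
......
F.....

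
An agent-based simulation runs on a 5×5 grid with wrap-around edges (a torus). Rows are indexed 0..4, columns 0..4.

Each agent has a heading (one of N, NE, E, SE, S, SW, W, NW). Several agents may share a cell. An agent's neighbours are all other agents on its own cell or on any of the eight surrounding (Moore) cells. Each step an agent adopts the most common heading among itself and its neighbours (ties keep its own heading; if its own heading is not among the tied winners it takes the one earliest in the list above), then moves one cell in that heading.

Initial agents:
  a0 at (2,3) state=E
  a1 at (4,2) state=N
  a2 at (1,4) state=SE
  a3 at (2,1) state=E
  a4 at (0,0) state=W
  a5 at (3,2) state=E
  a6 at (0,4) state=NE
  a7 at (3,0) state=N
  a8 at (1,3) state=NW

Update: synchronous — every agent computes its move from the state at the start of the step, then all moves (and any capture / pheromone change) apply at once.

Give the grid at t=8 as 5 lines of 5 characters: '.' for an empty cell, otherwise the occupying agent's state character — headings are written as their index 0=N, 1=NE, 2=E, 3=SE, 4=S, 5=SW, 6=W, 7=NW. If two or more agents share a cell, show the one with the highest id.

..6..
.....
.21.2
2...2
..3.2

t=1: a0@(2,4):E a1@(3,2):N a2@(2,0):SE a3@(2,2):E a4@(0,4):W a5@(3,3):E a6@(4,0):NE a7@(2,0):N a8@(0,2):NW
t=2: a0@(2,0):E a1@(3,3):E a2@(3,1):SE a3@(2,3):E a4@(0,3):W a5@(3,4):E a6@(3,1):NE a7@(1,0):N a8@(4,1):NW
t=3: a0@(2,1):E a1@(3,4):E a2@(4,2):SE a3@(2,4):E a4@(0,2):W a5@(3,0):E a6@(2,2):NE a7@(0,0):N a8@(3,0):NW
t=4: a0@(2,2):E a1@(3,0):E a2@(0,3):SE a3@(2,0):E a4@(0,1):W a5@(3,1):E a6@(1,3):NE a7@(4,0):N a8@(3,1):E
t=5: a0@(2,3):E a1@(3,1):E a2@(1,4):SE a3@(2,1):E a4@(0,0):W a5@(3,2):E a6@(0,4):NE a7@(4,1):E a8@(3,2):E
t=6: a0@(2,4):E a1@(3,2):E a2@(2,0):SE a3@(2,2):E a4@(0,4):W a5@(3,3):E a6@(4,0):NE a7@(4,2):E a8@(3,3):E
t=7: a0@(2,0):E a1@(3,3):E a2@(3,1):SE a3@(2,3):E a4@(0,3):W a5@(3,4):E a6@(3,1):NE a7@(4,3):E a8@(3,4):E
t=8: a0@(2,1):E a1@(3,4):E a2@(4,2):SE a3@(2,4):E a4@(0,2):W a5@(3,0):E a6@(2,2):NE a7@(4,4):E a8@(3,0):E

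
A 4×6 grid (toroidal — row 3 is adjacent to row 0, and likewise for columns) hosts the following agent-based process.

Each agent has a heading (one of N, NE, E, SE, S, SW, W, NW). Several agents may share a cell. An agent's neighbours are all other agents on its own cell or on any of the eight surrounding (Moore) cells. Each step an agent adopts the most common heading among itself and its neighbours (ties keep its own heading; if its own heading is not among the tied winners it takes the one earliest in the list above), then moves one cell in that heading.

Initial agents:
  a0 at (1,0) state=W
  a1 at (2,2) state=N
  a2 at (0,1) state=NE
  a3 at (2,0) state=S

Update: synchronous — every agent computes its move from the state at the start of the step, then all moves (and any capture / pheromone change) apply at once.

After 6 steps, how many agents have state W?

1

t=1: a0@(1,5):W a1@(1,2):N a2@(3,2):NE a3@(3,0):S
t=2: a0@(1,4):W a1@(0,2):N a2@(2,3):NE a3@(0,0):S
t=3: a0@(1,3):W a1@(3,2):N a2@(1,4):NE a3@(1,0):S
t=4: a0@(1,2):W a1@(2,2):N a2@(0,5):NE a3@(2,0):S
t=5: a0@(1,1):W a1@(1,2):N a2@(3,0):NE a3@(3,0):S
t=6: a0@(1,0):W a1@(0,2):N a2@(2,1):NE a3@(0,0):S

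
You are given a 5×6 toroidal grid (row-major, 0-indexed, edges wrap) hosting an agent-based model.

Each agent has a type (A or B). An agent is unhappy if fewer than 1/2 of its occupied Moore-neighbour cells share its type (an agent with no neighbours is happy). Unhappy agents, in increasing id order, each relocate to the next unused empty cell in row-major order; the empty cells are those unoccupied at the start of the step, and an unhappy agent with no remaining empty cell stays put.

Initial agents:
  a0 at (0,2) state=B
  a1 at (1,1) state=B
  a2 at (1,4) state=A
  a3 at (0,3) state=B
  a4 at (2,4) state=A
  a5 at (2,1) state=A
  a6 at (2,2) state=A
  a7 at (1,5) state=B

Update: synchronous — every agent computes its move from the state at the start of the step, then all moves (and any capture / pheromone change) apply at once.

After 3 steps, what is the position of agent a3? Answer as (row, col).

(0, 3)

t=1: a0@(0,2):B a1@(0,0):B a2@(0,1):A a3@(0,3):B a4@(2,4):A a5@(2,1):A a6@(2,2):A a7@(0,4):B
t=2: a0@(0,2):B a1@(0,5):B a2@(1,0):A a3@(0,3):B a4@(2,4):A a5@(2,1):A a6@(2,2):A a7@(0,4):B
t=3: (unchanged — steady state)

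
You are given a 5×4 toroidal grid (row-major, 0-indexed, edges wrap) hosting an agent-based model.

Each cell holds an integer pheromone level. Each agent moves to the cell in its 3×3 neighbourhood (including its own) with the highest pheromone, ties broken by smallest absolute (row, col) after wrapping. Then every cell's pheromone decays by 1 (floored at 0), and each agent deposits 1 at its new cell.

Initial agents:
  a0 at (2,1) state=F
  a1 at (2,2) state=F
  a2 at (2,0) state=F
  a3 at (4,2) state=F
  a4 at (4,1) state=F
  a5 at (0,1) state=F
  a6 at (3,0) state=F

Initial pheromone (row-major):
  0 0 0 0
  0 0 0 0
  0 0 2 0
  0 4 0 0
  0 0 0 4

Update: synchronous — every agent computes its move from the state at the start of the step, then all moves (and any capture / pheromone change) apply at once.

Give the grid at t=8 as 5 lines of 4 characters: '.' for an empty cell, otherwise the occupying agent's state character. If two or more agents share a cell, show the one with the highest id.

....
....
....
.F..
...F

t=1: a0@(3,1) a1@(3,1) a2@(3,1) a3@(3,1) a4@(3,1) a5@(0,0) a6@(3,1) | pheromone: 1 0 0 0 / 0 0 0 0 / 0 0 1 0 / 0 9 0 0 / 0 0 0 3
t=2: a0@(3,1) a1@(3,1) a2@(3,1) a3@(3,1) a4@(3,1) a5@(4,3) a6@(3,1) | pheromone: 0 0 0 0 / 0 0 0 0 / 0 0 0 0 / 0 14 0 0 / 0 0 0 3
t=3: a0@(3,1) a1@(3,1) a2@(3,1) a3@(3,1) a4@(3,1) a5@(4,3) a6@(3,1) | pheromone: 0 0 0 0 / 0 0 0 0 / 0 0 0 0 / 0 19 0 0 / 0 0 0 3
t=4: a0@(3,1) a1@(3,1) a2@(3,1) a3@(3,1) a4@(3,1) a5@(4,3) a6@(3,1) | pheromone: 0 0 0 0 / 0 0 0 0 / 0 0 0 0 / 0 24 0 0 / 0 0 0 3
t=5: a0@(3,1) a1@(3,1) a2@(3,1) a3@(3,1) a4@(3,1) a5@(4,3) a6@(3,1) | pheromone: 0 0 0 0 / 0 0 0 0 / 0 0 0 0 / 0 29 0 0 / 0 0 0 3
t=6: a0@(3,1) a1@(3,1) a2@(3,1) a3@(3,1) a4@(3,1) a5@(4,3) a6@(3,1) | pheromone: 0 0 0 0 / 0 0 0 0 / 0 0 0 0 / 0 34 0 0 / 0 0 0 3
t=7: a0@(3,1) a1@(3,1) a2@(3,1) a3@(3,1) a4@(3,1) a5@(4,3) a6@(3,1) | pheromone: 0 0 0 0 / 0 0 0 0 / 0 0 0 0 / 0 39 0 0 / 0 0 0 3
t=8: a0@(3,1) a1@(3,1) a2@(3,1) a3@(3,1) a4@(3,1) a5@(4,3) a6@(3,1) | pheromone: 0 0 0 0 / 0 0 0 0 / 0 0 0 0 / 0 44 0 0 / 0 0 0 3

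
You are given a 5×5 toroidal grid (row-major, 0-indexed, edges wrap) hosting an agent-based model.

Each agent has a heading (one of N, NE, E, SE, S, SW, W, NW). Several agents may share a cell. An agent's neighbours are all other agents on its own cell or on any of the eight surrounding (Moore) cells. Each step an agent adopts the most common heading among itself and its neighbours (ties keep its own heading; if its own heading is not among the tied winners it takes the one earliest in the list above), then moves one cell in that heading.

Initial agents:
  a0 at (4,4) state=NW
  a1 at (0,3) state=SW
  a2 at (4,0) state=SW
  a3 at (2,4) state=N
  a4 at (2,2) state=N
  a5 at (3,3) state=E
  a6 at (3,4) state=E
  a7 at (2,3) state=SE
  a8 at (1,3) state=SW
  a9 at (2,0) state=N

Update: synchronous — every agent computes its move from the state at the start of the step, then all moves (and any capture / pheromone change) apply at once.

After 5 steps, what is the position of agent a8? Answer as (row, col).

t=1: a0@(4,0):E a1@(1,2):SW a2@(0,4):SW a3@(1,4):N a4@(1,2):N a5@(3,4):E a6@(3,0):E a7@(1,3):N a8@(2,2):SW a9@(1,0):N
t=2: a0@(4,1):E a1@(2,1):SW a2@(4,4):N a3@(0,4):N a4@(0,2):N a5@(3,0):E a6@(3,1):E a7@(0,3):N a8@(3,1):SW a9@(0,0):N
t=3: a0@(4,2):E a1@(3,0):SW a2@(3,4):N a3@(4,4):N a4@(4,2):N a5@(3,1):E a6@(3,2):E a7@(4,3):N a8@(3,2):E a9@(4,0):N
t=4: a0@(4,3):E a1@(2,0):N a2@(2,4):N a3@(3,4):N a4@(4,3):E a5@(3,2):E a6@(3,3):E a7@(3,3):N a8@(3,3):E a9@(3,0):N
t=5: a0@(4,4):E a1@(1,0):N a2@(1,4):N a3@(2,4):N a4@(4,4):E a5@(3,3):E a6@(3,4):E a7@(3,4):E a8@(3,4):E a9@(2,0):N

(3, 4)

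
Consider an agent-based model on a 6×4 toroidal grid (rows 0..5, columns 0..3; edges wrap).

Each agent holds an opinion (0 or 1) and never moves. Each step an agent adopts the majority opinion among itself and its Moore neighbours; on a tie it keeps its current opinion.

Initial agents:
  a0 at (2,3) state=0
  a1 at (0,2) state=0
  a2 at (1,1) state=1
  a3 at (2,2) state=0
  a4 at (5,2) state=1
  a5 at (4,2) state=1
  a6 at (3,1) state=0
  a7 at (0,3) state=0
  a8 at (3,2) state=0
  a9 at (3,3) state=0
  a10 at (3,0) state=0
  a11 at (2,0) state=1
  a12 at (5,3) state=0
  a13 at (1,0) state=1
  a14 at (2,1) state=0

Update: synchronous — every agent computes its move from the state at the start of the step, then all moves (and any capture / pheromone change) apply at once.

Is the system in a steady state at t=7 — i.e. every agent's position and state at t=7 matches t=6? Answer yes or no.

yes

t=1: a0@(2,3):0 a1@(0,2):0 a2@(1,1):1 a3@(2,2):0 a4@(5,2):0 a5@(4,2):0 a6@(3,1):0 a7@(0,3):0 a8@(3,2):0 a9@(3,3):0 a10@(3,0):0 a11@(2,0):0 a12@(5,3):0 a13@(1,0):1 a14@(2,1):0
t=2: a0@(2,3):0 a1@(0,2):0 a2@(1,1):0 a3@(2,2):0 a4@(5,2):0 a5@(4,2):0 a6@(3,1):0 a7@(0,3):0 a8@(3,2):0 a9@(3,3):0 a10@(3,0):0 a11@(2,0):0 a12@(5,3):0 a13@(1,0):0 a14@(2,1):0
t=3: (unchanged — steady state)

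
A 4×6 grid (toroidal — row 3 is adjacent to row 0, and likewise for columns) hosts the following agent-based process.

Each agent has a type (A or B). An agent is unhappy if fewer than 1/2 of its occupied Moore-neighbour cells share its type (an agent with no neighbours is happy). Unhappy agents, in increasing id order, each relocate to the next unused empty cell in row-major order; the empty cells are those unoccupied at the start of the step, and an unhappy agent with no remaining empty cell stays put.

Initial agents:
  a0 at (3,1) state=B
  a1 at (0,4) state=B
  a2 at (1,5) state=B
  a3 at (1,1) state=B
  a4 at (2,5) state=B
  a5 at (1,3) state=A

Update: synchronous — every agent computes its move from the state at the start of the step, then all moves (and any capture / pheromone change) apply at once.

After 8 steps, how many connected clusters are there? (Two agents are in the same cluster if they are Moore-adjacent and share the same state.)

t=1: a0@(3,1):B a1@(0,4):B a2@(1,5):B a3@(1,1):B a4@(2,5):B a5@(0,0):A
t=2: a0@(0,1):B a1@(0,4):B a2@(1,5):B a3@(0,2):B a4@(2,5):B a5@(0,3):A
t=3: a0@(0,1):B a1@(0,4):B a2@(1,5):B a3@(0,2):B a4@(2,5):B a5@(0,0):A
t=4: a0@(0,1):B a1@(0,4):B a2@(1,5):B a3@(0,2):B a4@(2,5):B a5@(0,3):A
t=5: a0@(0,1):B a1@(0,4):B a2@(1,5):B a3@(0,2):B a4@(2,5):B a5@(0,0):A
t=6: a0@(0,1):B a1@(0,4):B a2@(1,5):B a3@(0,2):B a4@(2,5):B a5@(0,3):A
t=7: a0@(0,1):B a1@(0,4):B a2@(1,5):B a3@(0,2):B a4@(2,5):B a5@(0,0):A
t=8: a0@(0,1):B a1@(0,4):B a2@(1,5):B a3@(0,2):B a4@(2,5):B a5@(0,3):A

3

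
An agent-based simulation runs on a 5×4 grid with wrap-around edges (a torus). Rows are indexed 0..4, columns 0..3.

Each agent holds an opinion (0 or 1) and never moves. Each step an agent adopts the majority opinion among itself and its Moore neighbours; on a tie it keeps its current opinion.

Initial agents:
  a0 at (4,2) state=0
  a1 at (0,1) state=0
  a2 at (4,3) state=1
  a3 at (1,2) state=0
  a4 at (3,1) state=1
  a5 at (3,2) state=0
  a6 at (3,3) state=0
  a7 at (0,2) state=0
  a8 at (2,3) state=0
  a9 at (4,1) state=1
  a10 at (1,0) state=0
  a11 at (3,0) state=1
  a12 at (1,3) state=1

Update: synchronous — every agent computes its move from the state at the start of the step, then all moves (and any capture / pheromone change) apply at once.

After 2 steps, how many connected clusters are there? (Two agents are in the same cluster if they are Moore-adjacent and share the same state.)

1

t=1: a0@(4,2):0 a1@(0,1):0 a2@(4,3):0 a3@(1,2):0 a4@(3,1):1 a5@(3,2):0 a6@(3,3):0 a7@(0,2):0 a8@(2,3):0 a9@(4,1):0 a10@(1,0):0 a11@(3,0):1 a12@(1,3):0
t=2: a0@(4,2):0 a1@(0,1):0 a2@(4,3):0 a3@(1,2):0 a4@(3,1):0 a5@(3,2):0 a6@(3,3):0 a7@(0,2):0 a8@(2,3):0 a9@(4,1):0 a10@(1,0):0 a11@(3,0):0 a12@(1,3):0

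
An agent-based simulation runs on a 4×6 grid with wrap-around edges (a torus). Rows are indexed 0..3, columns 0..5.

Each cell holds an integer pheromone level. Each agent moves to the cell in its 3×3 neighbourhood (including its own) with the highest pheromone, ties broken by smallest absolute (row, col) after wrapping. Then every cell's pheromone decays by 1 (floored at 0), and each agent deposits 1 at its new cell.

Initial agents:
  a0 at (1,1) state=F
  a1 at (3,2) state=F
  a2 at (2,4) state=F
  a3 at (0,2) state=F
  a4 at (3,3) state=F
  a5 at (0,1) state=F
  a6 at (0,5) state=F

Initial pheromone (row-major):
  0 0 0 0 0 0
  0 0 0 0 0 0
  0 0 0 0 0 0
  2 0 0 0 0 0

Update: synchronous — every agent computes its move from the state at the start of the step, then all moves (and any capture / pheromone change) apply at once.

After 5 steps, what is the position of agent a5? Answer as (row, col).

(3, 0)

t=1: a0@(0,0) a1@(0,1) a2@(1,3) a3@(0,1) a4@(0,2) a5@(3,0) a6@(3,0) | pheromone: 1 2 1 0 0 0 / 0 0 0 1 0 0 / 0 0 0 0 0 0 / 3 0 0 0 0 0
t=2: a0@(3,0) a1@(3,0) a2@(0,2) a3@(3,0) a4@(0,1) a5@(3,0) a6@(3,0) | pheromone: 0 2 1 0 0 0 / 0 0 0 0 0 0 / 0 0 0 0 0 0 / 7 0 0 0 0 0
t=3: a0@(3,0) a1@(3,0) a2@(0,1) a3@(3,0) a4@(3,0) a5@(3,0) a6@(3,0) | pheromone: 0 2 0 0 0 0 / 0 0 0 0 0 0 / 0 0 0 0 0 0 / 12 0 0 0 0 0
t=4: a0@(3,0) a1@(3,0) a2@(3,0) a3@(3,0) a4@(3,0) a5@(3,0) a6@(3,0) | pheromone: 0 1 0 0 0 0 / 0 0 0 0 0 0 / 0 0 0 0 0 0 / 18 0 0 0 0 0
t=5: a0@(3,0) a1@(3,0) a2@(3,0) a3@(3,0) a4@(3,0) a5@(3,0) a6@(3,0) | pheromone: 0 0 0 0 0 0 / 0 0 0 0 0 0 / 0 0 0 0 0 0 / 24 0 0 0 0 0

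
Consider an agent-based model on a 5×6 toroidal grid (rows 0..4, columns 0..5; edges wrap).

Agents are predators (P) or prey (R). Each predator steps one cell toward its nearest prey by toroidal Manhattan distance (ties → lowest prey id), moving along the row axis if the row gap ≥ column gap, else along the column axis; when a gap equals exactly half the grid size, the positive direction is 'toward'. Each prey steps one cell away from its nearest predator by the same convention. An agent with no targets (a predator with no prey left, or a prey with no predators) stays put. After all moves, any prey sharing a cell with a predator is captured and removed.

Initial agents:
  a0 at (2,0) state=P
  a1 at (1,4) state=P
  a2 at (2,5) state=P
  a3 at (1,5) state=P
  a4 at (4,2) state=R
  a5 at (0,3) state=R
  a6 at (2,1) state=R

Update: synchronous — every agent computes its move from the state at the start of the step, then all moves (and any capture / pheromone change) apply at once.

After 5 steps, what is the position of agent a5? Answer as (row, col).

(0, 4)

t=1: a0@(2,1):P a1@(0,4):P a2@(2,0):P a3@(1,4):P a4@(0,2):R a5@(4,3):R a6@(2,2):R
t=2: a0@(2,2):P a1@(0,3):P a2@(2,1):P a3@(1,3):P a4@(0,1):R a5@(3,3):R a6@(2,3):R
t=3: a0@(2,3):P a1@(0,2):P a2@(1,1):P a3@(2,3):P a4@(0,0):R a5@(4,3):R a6@(2,4):R
t=4: a0@(2,4):P a1@(0,1):P a2@(0,1):P a3@(2,4):P a4@(0,5):R a5@(0,3):R a6@(2,5):R
t=5: a0@(2,5):P a1@(0,0):P a2@(0,0):P a3@(2,5):P a4@(0,4):R a5@(0,4):R a6@(2,0):R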